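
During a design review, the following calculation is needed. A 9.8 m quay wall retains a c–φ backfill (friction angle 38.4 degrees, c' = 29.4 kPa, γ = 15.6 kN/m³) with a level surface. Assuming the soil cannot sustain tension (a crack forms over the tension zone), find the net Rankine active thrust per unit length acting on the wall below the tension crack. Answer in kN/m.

7.31 kN/m

K_a = 0.2337; √K_a = 0.4834.
Tension-crack depth z_c = 2c/(γ√K_a) = 2×29.4/(15.6×0.4834) = 7.797 m.
σ_a at base = K_a γ H − 2c√K_a = 0.2337×15.6×9.8 − 2×29.4×0.4834 = 7.302 kPa.
P_a = ½ × 7.302 × (H − z_c) = 0.5×7.302×2.003 = 7.313 kN/m.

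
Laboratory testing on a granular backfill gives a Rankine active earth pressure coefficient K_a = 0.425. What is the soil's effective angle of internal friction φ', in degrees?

23.8°

K_a = tan²(45° − φ/2) ⇒ 45° − φ/2 = arctan(√0.425) = 33.10°.
φ = 2(45° − 33.10°) = 23.80°.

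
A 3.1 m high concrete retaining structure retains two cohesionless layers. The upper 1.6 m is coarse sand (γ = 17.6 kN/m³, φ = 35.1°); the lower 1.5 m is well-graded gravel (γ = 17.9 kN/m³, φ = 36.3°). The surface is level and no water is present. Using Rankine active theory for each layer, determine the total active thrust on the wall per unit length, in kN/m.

K_a1 = tan²(45°−35.1°/2) = 0.2698; K_a2 = tan²(45°−36.3°/2) = 0.2563.
Layer 1: σ at base = K_a1 γ₁ h₁ = 7.599 kPa; P₁ = ½×7.599×1.6 = 6.079.
Layer 2: σ_v at top = γ₁h₁ = 28.16; σ_h top = K_a2×28.16 = 7.217; σ_h base = K_a2×(28.16+17.9×1.5) = 14.10.
P₂ = ½(7.217+14.10)×1.5 = 15.99. Total P_a = 6.079+15.99 = 22.06 kN/m.

22.1 kN/m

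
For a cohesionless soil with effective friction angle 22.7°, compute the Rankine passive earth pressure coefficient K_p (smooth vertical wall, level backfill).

K_p = (1 + sin φ)/(1 − sin φ) = tan²(45° + 22.7°/2) = 2.257.

2.26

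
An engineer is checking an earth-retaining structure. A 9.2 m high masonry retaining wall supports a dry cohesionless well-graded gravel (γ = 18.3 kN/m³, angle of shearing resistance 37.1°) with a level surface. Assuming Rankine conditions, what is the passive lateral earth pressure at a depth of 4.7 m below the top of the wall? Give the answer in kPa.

348 kPa

K_p = (1 + sin φ)/(1 − sin φ) = 4.040.
σ_h = K_p γ z = 4.040 × 18.3 × 4.7 = 347.5 kPa.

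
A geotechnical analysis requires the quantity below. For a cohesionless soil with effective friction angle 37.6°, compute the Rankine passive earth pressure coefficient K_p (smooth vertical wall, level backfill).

4.13

K_p = (1 + sin φ)/(1 − sin φ) = tan²(45° + 37.6°/2) = 4.130.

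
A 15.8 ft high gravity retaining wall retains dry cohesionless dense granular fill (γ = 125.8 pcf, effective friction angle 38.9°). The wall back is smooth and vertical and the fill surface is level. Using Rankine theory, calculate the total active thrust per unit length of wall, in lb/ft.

3590 lb/ft

K_a = tan²(45° − φ/2) = 0.2285.
P_a = ½ K_a γ H² = 0.5 × 0.2285 × 125.8 × 15.8² = 3588 lb/ft.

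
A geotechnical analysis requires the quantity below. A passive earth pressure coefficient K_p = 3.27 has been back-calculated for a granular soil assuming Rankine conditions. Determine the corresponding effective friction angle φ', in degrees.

K_p = (1+sin φ)/(1−sin φ) ⇒ sin φ = (K_p − 1)/(K_p + 1) = 0.5316.
φ = arcsin(0.5316) = 32.11°.

32.1°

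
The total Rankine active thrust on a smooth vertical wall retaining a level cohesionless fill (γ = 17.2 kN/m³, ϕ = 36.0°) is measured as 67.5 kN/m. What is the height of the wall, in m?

5.50 m

K_a = 0.2596. P_a = ½ K_a γ H² ⇒ H = √(2P_a/(K_a γ)).
H = √(2×67.5/(0.2596×17.2)) = 5.498 m.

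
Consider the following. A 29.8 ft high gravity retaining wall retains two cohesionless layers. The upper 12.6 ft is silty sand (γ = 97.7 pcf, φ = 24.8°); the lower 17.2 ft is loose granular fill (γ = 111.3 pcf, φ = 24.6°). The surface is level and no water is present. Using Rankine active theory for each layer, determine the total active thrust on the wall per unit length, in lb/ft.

18700 lb/ft

K_a1 = tan²(45°−24.8°/2) = 0.4090; K_a2 = tan²(45°−24.6°/2) = 0.4121.
Layer 1: σ at base = K_a1 γ₁ h₁ = 503.5 psf; P₁ = ½×503.5×12.6 = 3172.
Layer 2: σ_v at top = γ₁h₁ = 1231; σ_h top = K_a2×1231 = 507.4; σ_h base = K_a2×(1231+111.3×17.2) = 1296.
P₂ = ½(507.4+1296)×17.2 = 15510. Total P_a = 3172+15510 = 18680 lb/ft.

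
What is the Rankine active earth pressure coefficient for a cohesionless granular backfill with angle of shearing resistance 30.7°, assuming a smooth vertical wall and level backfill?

0.324

K_a = tan²(45° − φ/2) = tan²(29.65°) = 0.3240.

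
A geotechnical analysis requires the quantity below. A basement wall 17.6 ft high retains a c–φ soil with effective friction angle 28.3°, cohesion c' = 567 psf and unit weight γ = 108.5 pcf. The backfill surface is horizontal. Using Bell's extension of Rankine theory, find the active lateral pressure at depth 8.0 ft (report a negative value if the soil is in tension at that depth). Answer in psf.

-368 psf

K_a = (1 − sin φ)/(1 + sin φ) = 0.3568.
σ_a = K_a γ z − 2c√K_a = 0.3568×108.5×8.0 − 2×567×0.5973 = -367.7 psf.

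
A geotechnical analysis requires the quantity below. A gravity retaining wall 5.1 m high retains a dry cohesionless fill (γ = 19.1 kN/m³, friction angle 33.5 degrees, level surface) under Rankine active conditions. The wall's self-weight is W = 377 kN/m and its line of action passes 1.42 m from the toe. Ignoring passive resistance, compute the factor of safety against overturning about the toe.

4.39

K_a = tan²(45° − 33.5°/2) = 0.2887.
P_a = ½K_aγH² = 0.5×0.2887×19.1×5.1² = 71.71 kN/m, acting at H/3 = 1.700 m above the base.
Overturning moment M_o = P_a × H/3 = 71.71 × 1.700 = 121.9.
Resisting moment M_r = W × 1.42 = 377 × 1.42 = 535.3.
FS_overturning = M_r/M_o = 535.3/121.9 = 4.391.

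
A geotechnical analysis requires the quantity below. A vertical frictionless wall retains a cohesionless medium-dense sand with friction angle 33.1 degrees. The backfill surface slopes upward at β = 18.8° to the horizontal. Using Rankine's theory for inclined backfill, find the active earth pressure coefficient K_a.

K_a = cos β · (cos β − √(cos²β − cos²φ)) / (cos β + √(cos²β − cos²φ)).
cos β = 0.9466, cos φ = 0.8377, √(cos²β − cos²φ) = 0.4409.
K_a = 0.9466 × (0.9466 − 0.4409)/(0.9466 + 0.4409) = 0.3451.

0.345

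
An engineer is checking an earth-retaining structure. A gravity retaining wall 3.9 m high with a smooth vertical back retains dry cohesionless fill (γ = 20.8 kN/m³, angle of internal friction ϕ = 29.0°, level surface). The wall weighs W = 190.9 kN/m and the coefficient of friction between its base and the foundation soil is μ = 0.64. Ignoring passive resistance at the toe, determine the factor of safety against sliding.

2.23

K_a = tan²(45° − 29.0°/2) = 0.3470.
P_a = ½K_aγH² = 0.5×0.3470×20.8×3.9² = 54.89 kN/m, acting at H/3 = 1.300 m above the base.
FS_sliding = μW / P_a = 0.64×190.9 / 54.89 = 2.226.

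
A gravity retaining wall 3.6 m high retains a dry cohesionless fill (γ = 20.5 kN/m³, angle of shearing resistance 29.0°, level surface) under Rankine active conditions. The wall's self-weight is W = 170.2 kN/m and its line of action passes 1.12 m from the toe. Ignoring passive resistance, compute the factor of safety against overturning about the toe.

K_a = tan²(45° − 29.0°/2) = 0.3470.
P_a = ½K_aγH² = 0.5×0.3470×20.5×3.6² = 46.09 kN/m, acting at H/3 = 1.200 m above the base.
Overturning moment M_o = P_a × H/3 = 46.09 × 1.200 = 55.31.
Resisting moment M_r = W × 1.12 = 170.2 × 1.12 = 190.6.
FS_overturning = M_r/M_o = 190.6/55.31 = 3.446.

3.45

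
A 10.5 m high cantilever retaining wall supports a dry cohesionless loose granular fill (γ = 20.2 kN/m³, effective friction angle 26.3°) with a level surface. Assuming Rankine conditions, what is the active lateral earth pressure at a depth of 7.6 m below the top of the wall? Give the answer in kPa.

59.2 kPa

K_a = (1 − sin φ)/(1 + sin φ) = 0.3859.
σ_h = K_a γ z = 0.3859 × 20.2 × 7.6 = 59.25 kPa.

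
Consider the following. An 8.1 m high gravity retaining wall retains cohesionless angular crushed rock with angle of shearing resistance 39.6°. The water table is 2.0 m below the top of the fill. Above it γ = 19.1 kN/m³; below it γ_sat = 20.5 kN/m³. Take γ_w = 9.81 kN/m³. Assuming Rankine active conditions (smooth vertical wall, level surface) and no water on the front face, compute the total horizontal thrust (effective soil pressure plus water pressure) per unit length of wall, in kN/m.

K_a = tan²(45° − φ/2) = 0.2214.
γ' = 20.5 − 9.81 = 10.69 kN/m³. Depth below WT = 6.1 m.
σ'_h at WT = K_a γ d_w = 8.459 kPa; at base = 8.459 + K_a γ' × 6.1 = 22.90 kPa.
P₁ (0–2.0 m) = ½×8.459×2.0 = 8.459. P₂ (2.0–8.1 m) = ½(8.459+22.90)×6.1 = 95.64.
P_w = ½ γ_w h₂² = 0.5×9.81×6.1² = 182.5. Total = 8.459+95.64+182.5 = 286.6 kN/m.

287 kN/m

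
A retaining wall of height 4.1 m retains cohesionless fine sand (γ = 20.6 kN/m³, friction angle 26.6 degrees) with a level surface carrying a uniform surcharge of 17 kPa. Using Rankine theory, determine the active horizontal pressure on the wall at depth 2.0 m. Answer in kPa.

22.2 kPa

K_a = (1 − sin φ)/(1 + sin φ) = 0.3814.
σ_v = γz + q = 20.6 × 2.0 + 17 = 58.20 kPa.
σ_h = K_a σ_v = 0.3814 × 58.20 = 22.20 kPa.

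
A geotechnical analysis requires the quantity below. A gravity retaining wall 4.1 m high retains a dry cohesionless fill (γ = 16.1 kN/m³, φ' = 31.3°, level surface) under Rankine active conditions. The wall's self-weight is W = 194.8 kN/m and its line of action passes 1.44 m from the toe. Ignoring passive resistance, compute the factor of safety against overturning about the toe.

4.80

K_a = tan²(45° − 31.3°/2) = 0.3162.
P_a = ½K_aγH² = 0.5×0.3162×16.1×4.1² = 42.79 kN/m, acting at H/3 = 1.367 m above the base.
Overturning moment M_o = P_a × H/3 = 42.79 × 1.367 = 58.48.
Resisting moment M_r = W × 1.44 = 194.8 × 1.44 = 280.5.
FS_overturning = M_r/M_o = 280.5/58.48 = 4.797.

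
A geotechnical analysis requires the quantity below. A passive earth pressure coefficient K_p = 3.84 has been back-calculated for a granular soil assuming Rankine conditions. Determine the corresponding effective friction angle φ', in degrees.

K_p = (1+sin φ)/(1−sin φ) ⇒ sin φ = (K_p − 1)/(K_p + 1) = 0.5868.
φ = arcsin(0.5868) = 35.93°.

35.9°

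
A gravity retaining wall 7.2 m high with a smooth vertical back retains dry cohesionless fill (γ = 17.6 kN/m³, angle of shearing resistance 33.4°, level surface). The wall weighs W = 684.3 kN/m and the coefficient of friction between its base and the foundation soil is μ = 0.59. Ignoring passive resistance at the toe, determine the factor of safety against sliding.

3.05

K_a = tan²(45° − 33.4°/2) = 0.2899.
P_a = ½K_aγH² = 0.5×0.2899×17.6×7.2² = 132.3 kN/m, acting at H/3 = 2.400 m above the base.
FS_sliding = μW / P_a = 0.59×684.3 / 132.3 = 3.053.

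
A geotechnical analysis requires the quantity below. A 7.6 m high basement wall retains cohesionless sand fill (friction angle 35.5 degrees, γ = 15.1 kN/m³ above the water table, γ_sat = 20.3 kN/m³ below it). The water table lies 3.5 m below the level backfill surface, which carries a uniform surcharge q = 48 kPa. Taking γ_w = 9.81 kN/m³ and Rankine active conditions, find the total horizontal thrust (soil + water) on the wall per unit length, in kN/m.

K_a = tan²(45° − φ/2) = 0.2653.
γ' = 20.3 − 9.81 = 10.49 kN/m³. h₂ = H − d_w = 4.1 m.
σ'_h: at surface K_a·q = 12.73; at WT K_a(q+γd_w) = 26.75; at base K_a(q+γd_w+γ'h₂) = 38.16 kPa.
P₁ = ½(12.73+26.75)×3.5 = 69.10; P₂ = ½(26.75+38.16)×4.1 = 133.1; P_w = ½γ_w h₂² = 82.45.
Total = 69.10+133.1+82.45 = 284.6 kN/m.

285 kN/m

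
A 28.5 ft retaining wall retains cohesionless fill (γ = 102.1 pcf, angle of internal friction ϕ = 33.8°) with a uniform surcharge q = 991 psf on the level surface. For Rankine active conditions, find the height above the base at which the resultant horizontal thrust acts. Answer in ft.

11.4 ft

K_a = 0.2851.
Triangular part P₁ = ½K_aγH² = 11820 at H/3 = 9.500 ft; rectangular part P₂ = K_a q H = 8052 at H/2 = 14.25 ft.
ȳ = (P₁·9.500 + P₂·14.25)/(P₁+P₂) = 11.42 ft.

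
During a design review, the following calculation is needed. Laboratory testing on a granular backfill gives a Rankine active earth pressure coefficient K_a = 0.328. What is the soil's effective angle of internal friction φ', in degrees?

K_a = tan²(45° − φ/2) ⇒ 45° − φ/2 = arctan(√0.328) = 29.80°.
φ = 2(45° − 29.80°) = 30.40°.

30.4°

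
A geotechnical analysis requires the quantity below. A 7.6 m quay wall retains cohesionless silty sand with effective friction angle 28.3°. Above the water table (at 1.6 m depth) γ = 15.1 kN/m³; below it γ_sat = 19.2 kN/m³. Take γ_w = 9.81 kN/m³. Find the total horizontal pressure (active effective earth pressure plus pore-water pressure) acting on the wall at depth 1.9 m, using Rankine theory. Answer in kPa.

K_a = (1 − sin φ)/(1 + sin φ) = 0.3568.
γ' = 19.2 − 9.81 = 9.390 kN/m³.
Effective vertical stress at 1.9 m: σ'_v = 15.1×1.6 + 9.390×0.300 = 26.98 kPa.
σ'_h = K_a σ'_v = 0.3568 × 26.98 = 9.625 kPa; u = γ_w × 0.300 = 2.943 kPa.
Total σ_h = 9.625 + 2.943 = 12.57 kPa.

12.6 kPa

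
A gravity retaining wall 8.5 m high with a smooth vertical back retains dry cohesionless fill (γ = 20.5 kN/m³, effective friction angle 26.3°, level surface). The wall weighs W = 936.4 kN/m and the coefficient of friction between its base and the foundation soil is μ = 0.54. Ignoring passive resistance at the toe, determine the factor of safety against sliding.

K_a = tan²(45° − 26.3°/2) = 0.3859.
P_a = ½K_aγH² = 0.5×0.3859×20.5×8.5² = 285.8 kN/m, acting at H/3 = 2.833 m above the base.
FS_sliding = μW / P_a = 0.54×936.4 / 285.8 = 1.769.

1.77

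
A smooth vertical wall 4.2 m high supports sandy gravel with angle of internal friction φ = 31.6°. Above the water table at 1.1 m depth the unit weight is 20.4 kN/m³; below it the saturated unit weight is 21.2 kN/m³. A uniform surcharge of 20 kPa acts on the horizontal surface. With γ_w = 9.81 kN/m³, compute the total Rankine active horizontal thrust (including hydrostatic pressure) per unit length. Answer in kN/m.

K_a = tan²(45° − φ/2) = 0.3123.
γ' = 21.2 − 9.81 = 11.39 kN/m³. h₂ = H − d_w = 3.1 m.
σ'_h: at surface K_a·q = 6.247; at WT K_a(q+γd_w) = 13.26; at base K_a(q+γd_w+γ'h₂) = 24.28 kPa.
P₁ = ½(6.247+13.26)×1.1 = 10.73; P₂ = ½(13.26+24.28)×3.1 = 58.19; P_w = ½γ_w h₂² = 47.14.
Total = 10.73+58.19+47.14 = 116.1 kN/m.

116 kN/m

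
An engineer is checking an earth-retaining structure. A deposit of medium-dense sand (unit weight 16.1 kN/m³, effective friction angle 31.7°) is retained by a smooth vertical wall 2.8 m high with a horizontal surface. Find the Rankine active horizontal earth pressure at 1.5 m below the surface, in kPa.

7.51 kPa

K_a = (1 − sin φ)/(1 + sin φ) = 0.3111.
σ_h = K_a γ z = 0.3111 × 16.1 × 1.5 = 7.512 kPa.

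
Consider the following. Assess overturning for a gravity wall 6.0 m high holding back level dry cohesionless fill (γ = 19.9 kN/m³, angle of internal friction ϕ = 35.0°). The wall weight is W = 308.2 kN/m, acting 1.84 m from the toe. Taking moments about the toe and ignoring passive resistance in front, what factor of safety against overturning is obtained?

2.92

K_a = tan²(45° − 35.0°/2) = 0.2710.
P_a = ½K_aγH² = 0.5×0.2710×19.9×6.0² = 97.07 kN/m, acting at H/3 = 2.000 m above the base.
Overturning moment M_o = P_a × H/3 = 97.07 × 2.000 = 194.1.
Resisting moment M_r = W × 1.84 = 308.2 × 1.84 = 567.1.
FS_overturning = M_r/M_o = 567.1/194.1 = 2.921.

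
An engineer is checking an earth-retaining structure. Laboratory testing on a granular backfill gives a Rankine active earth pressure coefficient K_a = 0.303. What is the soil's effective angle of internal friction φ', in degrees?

32.3°

K_a = tan²(45° − φ/2) ⇒ 45° − φ/2 = arctan(√0.303) = 28.83°.
φ = 2(45° − 28.83°) = 32.34°.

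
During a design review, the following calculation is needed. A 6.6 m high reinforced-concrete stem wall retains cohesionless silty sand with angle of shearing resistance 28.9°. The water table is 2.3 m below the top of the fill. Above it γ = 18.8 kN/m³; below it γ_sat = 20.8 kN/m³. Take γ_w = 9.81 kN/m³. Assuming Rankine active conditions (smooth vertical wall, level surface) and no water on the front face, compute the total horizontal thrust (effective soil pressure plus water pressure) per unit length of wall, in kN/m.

208 kN/m

K_a = tan²(45° − φ/2) = 0.3484.
γ' = 20.8 − 9.81 = 10.99 kN/m³. Depth below WT = 4.3 m.
σ'_h at WT = K_a γ d_w = 15.06 kPa; at base = 15.06 + K_a γ' × 4.3 = 31.53 kPa.
P₁ (0–2.3 m) = ½×15.06×2.3 = 17.32. P₂ (2.3–6.6 m) = ½(15.06+31.53)×4.3 = 100.2.
P_w = ½ γ_w h₂² = 0.5×9.81×4.3² = 90.69. Total = 17.32+100.2+90.69 = 208.2 kN/m.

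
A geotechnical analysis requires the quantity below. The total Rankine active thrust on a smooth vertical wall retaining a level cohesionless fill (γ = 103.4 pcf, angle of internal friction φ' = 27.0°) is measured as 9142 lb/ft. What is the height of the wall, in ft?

21.7 ft

K_a = 0.3755. P_a = ½ K_a γ H² ⇒ H = √(2P_a/(K_a γ)).
H = √(2×9142/(0.3755×103.4)) = 21.70 ft.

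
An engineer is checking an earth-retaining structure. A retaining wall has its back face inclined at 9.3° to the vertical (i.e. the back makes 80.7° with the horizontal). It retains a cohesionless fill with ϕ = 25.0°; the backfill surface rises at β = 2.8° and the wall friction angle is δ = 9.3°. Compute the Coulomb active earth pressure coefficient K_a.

K_a = sin²(α+φ) / [sin²α · sin(α−δ) · (1 + √{sin(φ+δ)sin(φ−β) / (sin(α−δ)sin(α+β))})²].
With α = 80.7°, φ = 25.0°, δ = 9.3°, β = 2.8°: K_a = 0.4612.

0.461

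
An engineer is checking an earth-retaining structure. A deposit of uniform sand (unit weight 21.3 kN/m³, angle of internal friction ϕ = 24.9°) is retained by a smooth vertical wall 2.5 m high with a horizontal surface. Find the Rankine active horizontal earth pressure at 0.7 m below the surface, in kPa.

6.07 kPa

K_a = (1 − sin φ)/(1 + sin φ) = 0.4074.
σ_h = K_a γ z = 0.4074 × 21.3 × 0.7 = 6.075 kPa.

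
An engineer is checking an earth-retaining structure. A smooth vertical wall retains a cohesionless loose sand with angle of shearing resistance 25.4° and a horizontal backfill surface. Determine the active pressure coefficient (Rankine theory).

K_a = tan²(45° − φ/2) = tan²(32.30°) = 0.3996.

0.400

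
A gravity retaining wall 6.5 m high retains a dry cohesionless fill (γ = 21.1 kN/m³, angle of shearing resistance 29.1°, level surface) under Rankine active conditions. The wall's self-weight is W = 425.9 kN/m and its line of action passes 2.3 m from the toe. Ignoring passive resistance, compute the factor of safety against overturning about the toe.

K_a = tan²(45° − 29.1°/2) = 0.3456.
P_a = ½K_aγH² = 0.5×0.3456×21.1×6.5² = 154.0 kN/m, acting at H/3 = 2.167 m above the base.
Overturning moment M_o = P_a × H/3 = 154.0 × 2.167 = 333.8.
Resisting moment M_r = W × 2.3 = 425.9 × 2.3 = 979.6.
FS_overturning = M_r/M_o = 979.6/333.8 = 2.935.

2.93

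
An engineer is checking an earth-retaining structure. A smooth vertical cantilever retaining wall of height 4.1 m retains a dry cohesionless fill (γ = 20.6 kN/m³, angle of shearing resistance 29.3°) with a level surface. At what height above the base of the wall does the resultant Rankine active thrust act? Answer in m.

1.37 m

K_a = 0.3428.
The pressure distribution is triangular, so the resultant acts at H/3 above the base = 4.1/3 = 1.367 m.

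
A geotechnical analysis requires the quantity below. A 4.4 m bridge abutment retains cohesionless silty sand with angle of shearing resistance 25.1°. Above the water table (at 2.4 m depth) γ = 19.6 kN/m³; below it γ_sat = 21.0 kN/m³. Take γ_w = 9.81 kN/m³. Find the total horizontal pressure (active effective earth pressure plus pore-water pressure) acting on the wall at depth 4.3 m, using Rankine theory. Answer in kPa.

46.3 kPa

K_a = (1 − sin φ)/(1 + sin φ) = 0.4043.
γ' = 21.0 − 9.81 = 11.19 kN/m³.
Effective vertical stress at 4.3 m: σ'_v = 19.6×2.4 + 11.19×1.90 = 68.30 kPa.
σ'_h = K_a σ'_v = 0.4043 × 68.30 = 27.61 kPa; u = γ_w × 1.90 = 18.64 kPa.
Total σ_h = 27.61 + 18.64 = 46.25 kPa.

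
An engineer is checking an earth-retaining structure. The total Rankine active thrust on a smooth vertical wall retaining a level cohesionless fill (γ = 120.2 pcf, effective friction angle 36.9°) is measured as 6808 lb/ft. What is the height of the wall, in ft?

21.3 ft

K_a = 0.2497. P_a = ½ K_a γ H² ⇒ H = √(2P_a/(K_a γ)).
H = √(2×6808/(0.2497×120.2)) = 21.30 ft.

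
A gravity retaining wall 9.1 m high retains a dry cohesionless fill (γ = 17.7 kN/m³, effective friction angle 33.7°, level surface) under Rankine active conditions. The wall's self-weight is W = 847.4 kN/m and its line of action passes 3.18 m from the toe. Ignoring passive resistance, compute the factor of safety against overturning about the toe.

K_a = tan²(45° − 33.7°/2) = 0.2863.
P_a = ½K_aγH² = 0.5×0.2863×17.7×9.1² = 209.8 kN/m, acting at H/3 = 3.033 m above the base.
Overturning moment M_o = P_a × H/3 = 209.8 × 3.033 = 636.5.
Resisting moment M_r = W × 3.18 = 847.4 × 3.18 = 2695.
FS_overturning = M_r/M_o = 2695/636.5 = 4.234.

4.23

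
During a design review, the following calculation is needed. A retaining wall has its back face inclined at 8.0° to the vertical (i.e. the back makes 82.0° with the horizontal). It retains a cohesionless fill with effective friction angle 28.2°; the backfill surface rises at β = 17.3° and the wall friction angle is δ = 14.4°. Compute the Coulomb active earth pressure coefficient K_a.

K_a = sin²(α+φ) / [sin²α · sin(α−δ) · (1 + √{sin(φ+δ)sin(φ−β) / (sin(α−δ)sin(α+β))})²].
With α = 82.0°, φ = 28.2°, δ = 14.4°, β = 17.3°: K_a = 0.5142.

0.514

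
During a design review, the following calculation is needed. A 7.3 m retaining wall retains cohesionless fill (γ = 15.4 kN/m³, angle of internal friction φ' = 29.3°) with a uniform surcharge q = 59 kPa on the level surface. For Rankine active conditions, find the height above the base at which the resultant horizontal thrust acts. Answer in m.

K_a = 0.3428.
Triangular part P₁ = ½K_aγH² = 140.7 at H/3 = 2.433 m; rectangular part P₂ = K_a q H = 147.7 at H/2 = 3.650 m.
ȳ = (P₁·2.433 + P₂·3.650)/(P₁+P₂) = 3.056 m.

3.06 m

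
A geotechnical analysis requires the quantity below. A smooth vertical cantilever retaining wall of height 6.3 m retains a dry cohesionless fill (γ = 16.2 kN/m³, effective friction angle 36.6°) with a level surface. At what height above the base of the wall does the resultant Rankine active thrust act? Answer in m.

2.10 m

K_a = 0.2530.
The pressure distribution is triangular, so the resultant acts at H/3 above the base = 6.3/3 = 2.100 m.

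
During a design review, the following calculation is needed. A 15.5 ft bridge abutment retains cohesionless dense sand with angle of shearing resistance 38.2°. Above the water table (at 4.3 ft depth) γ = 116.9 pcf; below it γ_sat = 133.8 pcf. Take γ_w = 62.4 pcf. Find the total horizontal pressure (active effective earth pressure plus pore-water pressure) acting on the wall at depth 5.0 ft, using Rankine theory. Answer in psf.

K_a = (1 − sin φ)/(1 + sin φ) = 0.2358.
γ' = 133.8 − 62.4 = 71.40 pcf.
Effective vertical stress at 5.0 ft: σ'_v = 116.9×4.3 + 71.40×0.700 = 552.7 psf.
σ'_h = K_a σ'_v = 0.2358 × 552.7 = 130.3 psf; u = γ_w × 0.700 = 43.68 psf.
Total σ_h = 130.3 + 43.68 = 174.0 psf.

174 psf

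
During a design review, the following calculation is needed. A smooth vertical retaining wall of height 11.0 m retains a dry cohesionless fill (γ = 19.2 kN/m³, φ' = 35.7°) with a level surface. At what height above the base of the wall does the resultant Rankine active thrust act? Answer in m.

3.67 m

K_a = 0.2630.
The pressure distribution is triangular, so the resultant acts at H/3 above the base = 11.0/3 = 3.667 m.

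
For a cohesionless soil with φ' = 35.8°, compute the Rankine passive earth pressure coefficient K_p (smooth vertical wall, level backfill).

K_p = (1 + sin φ)/(1 − sin φ) = tan²(45° + 35.8°/2) = 3.819.

3.82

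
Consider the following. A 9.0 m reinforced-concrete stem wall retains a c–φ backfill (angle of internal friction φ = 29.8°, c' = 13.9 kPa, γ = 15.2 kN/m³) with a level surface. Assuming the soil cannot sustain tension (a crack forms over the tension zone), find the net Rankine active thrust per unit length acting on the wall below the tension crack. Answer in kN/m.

K_a = 0.3360; √K_a = 0.5797.
Tension-crack depth z_c = 2c/(γ√K_a) = 2×13.9/(15.2×0.5797) = 3.155 m.
σ_a at base = K_a γ H − 2c√K_a = 0.3360×15.2×9.0 − 2×13.9×0.5797 = 29.85 kPa.
P_a = ½ × 29.85 × (H − z_c) = 0.5×29.85×5.845 = 87.25 kN/m.

87.2 kN/m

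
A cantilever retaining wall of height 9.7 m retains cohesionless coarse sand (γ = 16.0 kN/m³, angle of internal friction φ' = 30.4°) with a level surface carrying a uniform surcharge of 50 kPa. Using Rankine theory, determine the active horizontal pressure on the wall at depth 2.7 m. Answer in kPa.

K_a = (1 − sin φ)/(1 + sin φ) = 0.3280.
σ_v = γz + q = 16.0 × 2.7 + 50 = 93.20 kPa.
σ_h = K_a σ_v = 0.3280 × 93.20 = 30.57 kPa.

30.6 kPa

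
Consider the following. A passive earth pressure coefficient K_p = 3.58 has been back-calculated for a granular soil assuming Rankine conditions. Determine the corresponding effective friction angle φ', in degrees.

K_p = (1+sin φ)/(1−sin φ) ⇒ sin φ = (K_p − 1)/(K_p + 1) = 0.5633.
φ = arcsin(0.5633) = 34.29°.

34.3°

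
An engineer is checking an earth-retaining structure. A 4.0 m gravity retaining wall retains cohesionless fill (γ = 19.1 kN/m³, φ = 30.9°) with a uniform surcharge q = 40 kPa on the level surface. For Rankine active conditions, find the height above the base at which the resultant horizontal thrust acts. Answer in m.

1.67 m

K_a = 0.3214.
Triangular part P₁ = ½K_aγH² = 49.11 at H/3 = 1.333 m; rectangular part P₂ = K_a q H = 51.42 at H/2 = 2.000 m.
ȳ = (P₁·1.333 + P₂·2.000)/(P₁+P₂) = 1.674 m.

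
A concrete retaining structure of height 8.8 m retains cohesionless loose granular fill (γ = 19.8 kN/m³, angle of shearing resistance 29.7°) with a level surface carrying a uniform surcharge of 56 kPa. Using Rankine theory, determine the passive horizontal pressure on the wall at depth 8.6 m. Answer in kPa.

671 kPa

K_p = (1 + sin φ)/(1 − sin φ) = 2.964.
σ_v = γz + q = 19.8 × 8.6 + 56 = 226.3 kPa.
σ_h = K_p σ_v = 2.964 × 226.3 = 670.7 kPa.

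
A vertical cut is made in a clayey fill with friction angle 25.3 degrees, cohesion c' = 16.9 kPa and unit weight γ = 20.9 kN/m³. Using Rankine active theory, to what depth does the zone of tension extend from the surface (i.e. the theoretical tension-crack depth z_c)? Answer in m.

K_a = tan²(45° − 25.3°/2) = 0.4012; √K_a = 0.6334.
The active pressure is zero where K_a γ z = 2c√K_a, so z_c = 2c/(γ√K_a) = 2×16.9/(20.9×0.6334) = 2.553 m.

2.55 m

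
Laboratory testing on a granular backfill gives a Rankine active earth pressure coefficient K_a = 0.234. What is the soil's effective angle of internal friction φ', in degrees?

K_a = tan²(45° − φ/2) ⇒ 45° − φ/2 = arctan(√0.234) = 25.81°.
φ = 2(45° − 25.81°) = 38.37°.

38.4°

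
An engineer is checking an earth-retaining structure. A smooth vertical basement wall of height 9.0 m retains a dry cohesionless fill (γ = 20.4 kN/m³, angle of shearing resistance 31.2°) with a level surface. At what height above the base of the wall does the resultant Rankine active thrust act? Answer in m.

K_a = 0.3175.
The pressure distribution is triangular, so the resultant acts at H/3 above the base = 9.0/3 = 3.000 m.

3.00 m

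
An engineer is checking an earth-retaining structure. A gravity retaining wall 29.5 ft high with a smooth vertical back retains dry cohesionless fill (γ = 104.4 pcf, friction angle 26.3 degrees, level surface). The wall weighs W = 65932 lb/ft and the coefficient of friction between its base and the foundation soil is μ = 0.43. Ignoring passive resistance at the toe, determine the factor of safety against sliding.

K_a = tan²(45° − 26.3°/2) = 0.3859.
P_a = ½K_aγH² = 0.5×0.3859×104.4×29.5² = 17530 lb/ft, acting at H/3 = 9.833 ft above the base.
FS_sliding = μW / P_a = 0.43×65932 / 17530 = 1.617.

1.62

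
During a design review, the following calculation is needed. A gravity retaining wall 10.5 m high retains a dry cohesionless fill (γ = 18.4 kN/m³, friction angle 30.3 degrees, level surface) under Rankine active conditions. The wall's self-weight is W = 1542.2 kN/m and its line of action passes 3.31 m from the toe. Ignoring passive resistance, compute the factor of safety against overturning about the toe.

K_a = tan²(45° − 30.3°/2) = 0.3293.
P_a = ½K_aγH² = 0.5×0.3293×18.4×10.5² = 334.0 kN/m, acting at H/3 = 3.500 m above the base.
Overturning moment M_o = P_a × H/3 = 334.0 × 3.500 = 1169.
Resisting moment M_r = W × 3.31 = 1542.2 × 3.31 = 5105.
FS_overturning = M_r/M_o = 5105/1169 = 4.366.

4.37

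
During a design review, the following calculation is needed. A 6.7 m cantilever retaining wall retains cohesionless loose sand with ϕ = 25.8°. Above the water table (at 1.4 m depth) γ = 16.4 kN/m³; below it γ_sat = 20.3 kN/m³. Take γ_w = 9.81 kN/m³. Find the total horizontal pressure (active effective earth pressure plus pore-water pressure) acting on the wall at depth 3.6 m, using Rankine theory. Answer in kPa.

39.7 kPa

K_a = (1 − sin φ)/(1 + sin φ) = 0.3935.
γ' = 20.3 − 9.81 = 10.49 kN/m³.
Effective vertical stress at 3.6 m: σ'_v = 16.4×1.4 + 10.49×2.20 = 46.04 kPa.
σ'_h = K_a σ'_v = 0.3935 × 46.04 = 18.12 kPa; u = γ_w × 2.20 = 21.58 kPa.
Total σ_h = 18.12 + 21.58 = 39.70 kPa.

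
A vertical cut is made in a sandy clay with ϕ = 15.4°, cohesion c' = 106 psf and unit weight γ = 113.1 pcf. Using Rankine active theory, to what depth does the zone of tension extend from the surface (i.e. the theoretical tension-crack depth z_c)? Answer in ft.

K_a = tan²(45° − 15.4°/2) = 0.5803; √K_a = 0.7618.
The active pressure is zero where K_a γ z = 2c√K_a, so z_c = 2c/(γ√K_a) = 2×106/(113.1×0.7618) = 2.461 ft.

2.46 ft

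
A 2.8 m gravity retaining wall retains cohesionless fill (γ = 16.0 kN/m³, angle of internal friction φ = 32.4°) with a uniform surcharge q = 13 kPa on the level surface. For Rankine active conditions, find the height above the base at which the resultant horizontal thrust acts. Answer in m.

K_a = 0.3022.
Triangular part P₁ = ½K_aγH² = 18.96 at H/3 = 0.9333 m; rectangular part P₂ = K_a q H = 11.00 at H/2 = 1.400 m.
ȳ = (P₁·0.9333 + P₂·1.400)/(P₁+P₂) = 1.105 m.

1.10 m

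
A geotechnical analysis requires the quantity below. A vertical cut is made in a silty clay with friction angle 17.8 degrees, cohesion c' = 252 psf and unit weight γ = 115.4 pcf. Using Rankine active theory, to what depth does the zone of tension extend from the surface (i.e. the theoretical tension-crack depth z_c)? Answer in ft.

K_a = tan²(45° − 17.8°/2) = 0.5318; √K_a = 0.7292.
The active pressure is zero where K_a γ z = 2c√K_a, so z_c = 2c/(γ√K_a) = 2×252/(115.4×0.7292) = 5.989 ft.

5.99 ft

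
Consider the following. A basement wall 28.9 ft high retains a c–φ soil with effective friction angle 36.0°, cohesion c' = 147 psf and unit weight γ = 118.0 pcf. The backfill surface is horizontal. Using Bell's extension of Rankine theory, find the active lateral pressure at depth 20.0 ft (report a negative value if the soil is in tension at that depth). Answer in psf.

463 psf

K_a = (1 − sin φ)/(1 + sin φ) = 0.2596.
σ_a = K_a γ z − 2c√K_a = 0.2596×118.0×20.0 − 2×147×0.5095 = 462.9 psf.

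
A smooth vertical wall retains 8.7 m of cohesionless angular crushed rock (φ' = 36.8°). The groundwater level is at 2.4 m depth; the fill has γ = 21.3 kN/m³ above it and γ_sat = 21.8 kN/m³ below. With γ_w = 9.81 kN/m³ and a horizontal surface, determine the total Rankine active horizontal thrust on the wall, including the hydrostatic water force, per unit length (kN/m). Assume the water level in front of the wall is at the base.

350 kN/m

K_a = tan²(45° − φ/2) = 0.2508.
γ' = 21.8 − 9.81 = 11.99 kN/m³. Depth below WT = 6.3 m.
σ'_h at WT = K_a γ d_w = 12.82 kPa; at base = 12.82 + K_a γ' × 6.3 = 31.76 kPa.
P₁ (0–2.4 m) = ½×12.82×2.4 = 15.38. P₂ (2.4–8.7 m) = ½(12.82+31.76)×6.3 = 140.4.
P_w = ½ γ_w h₂² = 0.5×9.81×6.3² = 194.7. Total = 15.38+140.4+194.7 = 350.5 kN/m.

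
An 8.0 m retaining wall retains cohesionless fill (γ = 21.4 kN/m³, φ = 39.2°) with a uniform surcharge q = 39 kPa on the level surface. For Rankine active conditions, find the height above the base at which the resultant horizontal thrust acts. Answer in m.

K_a = 0.2255.
Triangular part P₁ = ½K_aγH² = 154.4 at H/3 = 2.667 m; rectangular part P₂ = K_a q H = 70.35 at H/2 = 4.000 m.
ȳ = (P₁·2.667 + P₂·4.000)/(P₁+P₂) = 3.084 m.

3.08 m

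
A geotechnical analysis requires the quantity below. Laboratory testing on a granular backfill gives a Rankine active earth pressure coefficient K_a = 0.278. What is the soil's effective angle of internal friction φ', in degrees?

34.4°

K_a = tan²(45° − φ/2) ⇒ 45° − φ/2 = arctan(√0.278) = 27.80°.
φ = 2(45° − 27.80°) = 34.40°.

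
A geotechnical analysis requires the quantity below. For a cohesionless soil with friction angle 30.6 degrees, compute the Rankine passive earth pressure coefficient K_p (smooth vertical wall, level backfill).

3.07

K_p = (1 + sin φ)/(1 − sin φ) = tan²(45° + 30.6°/2) = 3.074.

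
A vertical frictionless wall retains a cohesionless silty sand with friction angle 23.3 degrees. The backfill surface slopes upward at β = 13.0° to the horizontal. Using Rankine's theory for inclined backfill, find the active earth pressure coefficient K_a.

0.487

K_a = cos β · (cos β − √(cos²β − cos²φ)) / (cos β + √(cos²β − cos²φ)).
cos β = 0.9744, cos φ = 0.9184, √(cos²β − cos²φ) = 0.3254.
K_a = 0.9744 × (0.9744 − 0.3254)/(0.9744 + 0.3254) = 0.4866.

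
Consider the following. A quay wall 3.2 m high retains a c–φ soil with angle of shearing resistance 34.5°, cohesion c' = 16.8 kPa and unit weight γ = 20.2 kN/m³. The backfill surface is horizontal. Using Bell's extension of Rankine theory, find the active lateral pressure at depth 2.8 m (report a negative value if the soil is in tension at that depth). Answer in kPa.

-2.02 kPa

K_a = (1 − sin φ)/(1 + sin φ) = 0.2768.
σ_a = K_a γ z − 2c√K_a = 0.2768×20.2×2.8 − 2×16.8×0.5261 = -2.022 kPa.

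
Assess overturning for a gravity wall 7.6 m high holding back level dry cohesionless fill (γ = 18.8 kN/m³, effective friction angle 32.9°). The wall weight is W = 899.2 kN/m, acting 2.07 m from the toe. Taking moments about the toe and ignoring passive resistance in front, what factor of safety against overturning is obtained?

4.57

K_a = tan²(45° − 32.9°/2) = 0.2960.
P_a = ½K_aγH² = 0.5×0.2960×18.8×7.6² = 160.7 kN/m, acting at H/3 = 2.533 m above the base.
Overturning moment M_o = P_a × H/3 = 160.7 × 2.533 = 407.2.
Resisting moment M_r = W × 2.07 = 899.2 × 2.07 = 1861.
FS_overturning = M_r/M_o = 1861/407.2 = 4.571.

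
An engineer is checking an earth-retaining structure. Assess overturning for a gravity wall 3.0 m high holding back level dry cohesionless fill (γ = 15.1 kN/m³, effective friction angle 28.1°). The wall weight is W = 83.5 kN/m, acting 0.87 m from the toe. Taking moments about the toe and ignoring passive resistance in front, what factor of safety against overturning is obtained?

K_a = tan²(45° − 28.1°/2) = 0.3596.
P_a = ½K_aγH² = 0.5×0.3596×15.1×3.0² = 24.44 kN/m, acting at H/3 = 1.000 m above the base.
Overturning moment M_o = P_a × H/3 = 24.44 × 1.000 = 24.44.
Resisting moment M_r = W × 0.87 = 83.5 × 0.87 = 72.64.
FS_overturning = M_r/M_o = 72.64/24.44 = 2.973.

2.97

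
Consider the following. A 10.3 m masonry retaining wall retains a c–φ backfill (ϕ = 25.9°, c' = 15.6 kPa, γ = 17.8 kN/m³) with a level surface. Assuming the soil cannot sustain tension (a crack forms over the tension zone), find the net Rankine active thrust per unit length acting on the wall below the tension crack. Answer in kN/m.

196 kN/m

K_a = 0.3920; √K_a = 0.6261.
Tension-crack depth z_c = 2c/(γ√K_a) = 2×15.6/(17.8×0.6261) = 2.800 m.
σ_a at base = K_a γ H − 2c√K_a = 0.3920×17.8×10.3 − 2×15.6×0.6261 = 52.33 kPa.
P_a = ½ × 52.33 × (H − z_c) = 0.5×52.33×7.500 = 196.3 kN/m.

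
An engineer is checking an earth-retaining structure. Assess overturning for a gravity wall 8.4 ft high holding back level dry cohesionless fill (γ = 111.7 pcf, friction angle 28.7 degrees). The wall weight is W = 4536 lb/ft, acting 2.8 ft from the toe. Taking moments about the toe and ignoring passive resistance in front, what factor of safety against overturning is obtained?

3.28

K_a = tan²(45° − 28.7°/2) = 0.3511.
P_a = ½K_aγH² = 0.5×0.3511×111.7×8.4² = 1384 lb/ft, acting at H/3 = 2.800 ft above the base.
Overturning moment M_o = P_a × H/3 = 1384 × 2.800 = 3875.
Resisting moment M_r = W × 2.8 = 4536 × 2.8 = 12700.
FS_overturning = M_r/M_o = 12700/3875 = 3.278.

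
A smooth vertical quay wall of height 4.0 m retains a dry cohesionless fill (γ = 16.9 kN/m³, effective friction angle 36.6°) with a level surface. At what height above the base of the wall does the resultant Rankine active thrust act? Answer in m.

K_a = 0.2530.
The pressure distribution is triangular, so the resultant acts at H/3 above the base = 4.0/3 = 1.333 m.

1.33 m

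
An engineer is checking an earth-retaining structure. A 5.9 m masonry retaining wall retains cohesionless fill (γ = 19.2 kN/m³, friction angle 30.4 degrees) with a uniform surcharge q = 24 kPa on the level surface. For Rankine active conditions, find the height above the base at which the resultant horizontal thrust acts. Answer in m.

2.26 m

K_a = 0.3280.
Triangular part P₁ = ½K_aγH² = 109.6 at H/3 = 1.967 m; rectangular part P₂ = K_a q H = 46.44 at H/2 = 2.950 m.
ȳ = (P₁·1.967 + P₂·2.950)/(P₁+P₂) = 2.259 m.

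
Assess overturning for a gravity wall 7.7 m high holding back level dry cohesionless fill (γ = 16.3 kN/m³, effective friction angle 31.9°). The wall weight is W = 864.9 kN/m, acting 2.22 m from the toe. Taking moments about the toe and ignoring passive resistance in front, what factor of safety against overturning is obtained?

K_a = tan²(45° − 31.9°/2) = 0.3085.
P_a = ½K_aγH² = 0.5×0.3085×16.3×7.7² = 149.1 kN/m, acting at H/3 = 2.567 m above the base.
Overturning moment M_o = P_a × H/3 = 149.1 × 2.567 = 382.6.
Resisting moment M_r = W × 2.22 = 864.9 × 2.22 = 1920.
FS_overturning = M_r/M_o = 1920/382.6 = 5.018.

5.02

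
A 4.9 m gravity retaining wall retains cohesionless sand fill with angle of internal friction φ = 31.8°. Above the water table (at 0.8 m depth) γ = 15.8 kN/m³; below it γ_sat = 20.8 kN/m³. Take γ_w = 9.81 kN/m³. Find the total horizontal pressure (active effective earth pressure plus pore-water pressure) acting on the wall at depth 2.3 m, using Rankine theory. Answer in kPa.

23.7 kPa

K_a = (1 − sin φ)/(1 + sin φ) = 0.3098.
γ' = 20.8 − 9.81 = 10.99 kN/m³.
Effective vertical stress at 2.3 m: σ'_v = 15.8×0.8 + 10.99×1.50 = 29.12 kPa.
σ'_h = K_a σ'_v = 0.3098 × 29.12 = 9.023 kPa; u = γ_w × 1.50 = 14.71 kPa.
Total σ_h = 9.023 + 14.71 = 23.74 kPa.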